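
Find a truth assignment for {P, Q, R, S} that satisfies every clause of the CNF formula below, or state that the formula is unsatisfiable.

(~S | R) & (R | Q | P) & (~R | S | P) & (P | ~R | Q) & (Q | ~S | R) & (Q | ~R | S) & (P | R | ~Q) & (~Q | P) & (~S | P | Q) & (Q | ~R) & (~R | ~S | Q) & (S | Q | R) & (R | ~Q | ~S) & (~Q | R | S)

P=1,  Q=1,  R=1,  S=0

Branch on S: set S = 0.
Branch on R: set R = 1.
From the singleton clause (P), P = 1.
From the singleton clause (Q), Q = 1.
Every clause now holds.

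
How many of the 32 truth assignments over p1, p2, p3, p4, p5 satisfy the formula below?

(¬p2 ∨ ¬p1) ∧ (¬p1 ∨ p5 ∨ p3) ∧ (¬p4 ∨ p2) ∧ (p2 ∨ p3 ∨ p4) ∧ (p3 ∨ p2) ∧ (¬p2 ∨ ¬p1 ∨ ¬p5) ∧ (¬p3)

4

There are 2^5 = 32 truth assignments over (p1, p2, p3, p4, p5).
Split on p3. With p3 = True, the clauses containing p3 are satisfied and ¬p3 drops from the rest; 0 of the 2^4 = 16 assignments to the other variables satisfy what remains.
With p3 = False, by the same count on the reduced clause set, 4 assignments work.
Total: 0 + 4 = 4.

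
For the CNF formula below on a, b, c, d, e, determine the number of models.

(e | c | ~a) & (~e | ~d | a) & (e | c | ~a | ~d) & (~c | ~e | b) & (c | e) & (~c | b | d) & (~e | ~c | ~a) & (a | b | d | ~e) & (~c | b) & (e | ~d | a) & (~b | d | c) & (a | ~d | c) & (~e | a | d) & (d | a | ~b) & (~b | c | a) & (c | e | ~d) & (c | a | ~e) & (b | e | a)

5

There are 2^5 = 32 truth assignments over (a, b, c, d, e).
Split on e. With e = 1, the clauses containing e are satisfied and ~e drops from the rest; 3 of the 2^4 = 16 assignments to the other variables satisfy what remains.
With e = 0, by the same count on the reduced clause set, 2 assignments work.
(One model: a=T, b=F, c=F, d=F, e=T.)
Total: 3 + 2 = 5.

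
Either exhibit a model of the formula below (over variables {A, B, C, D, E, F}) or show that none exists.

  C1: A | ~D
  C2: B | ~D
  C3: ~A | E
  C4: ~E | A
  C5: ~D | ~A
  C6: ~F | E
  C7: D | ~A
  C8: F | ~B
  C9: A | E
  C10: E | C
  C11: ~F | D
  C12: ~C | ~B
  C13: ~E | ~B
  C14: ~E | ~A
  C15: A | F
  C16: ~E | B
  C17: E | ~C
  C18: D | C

UNSATISFIABLE

Case A = 1:
From the singleton clause (E), E = 1.
But (~E) is also a unit clause — contradiction.
Undo A and try A = 0.
From the singleton clause (~D), D = 0.
From the singleton clause (~E), E = 0.
But (E) is also a unit clause — contradiction.
Both values of A lead to a conflict.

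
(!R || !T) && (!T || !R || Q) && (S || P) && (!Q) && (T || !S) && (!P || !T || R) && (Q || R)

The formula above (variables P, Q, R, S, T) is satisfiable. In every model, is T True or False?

False

Suppose T = true.
(!R) alone gives R = false.
(!Q) alone gives Q = false.
Now (Q) is unsatisfied and unit — conflict.
So every satisfying assignment has T = False.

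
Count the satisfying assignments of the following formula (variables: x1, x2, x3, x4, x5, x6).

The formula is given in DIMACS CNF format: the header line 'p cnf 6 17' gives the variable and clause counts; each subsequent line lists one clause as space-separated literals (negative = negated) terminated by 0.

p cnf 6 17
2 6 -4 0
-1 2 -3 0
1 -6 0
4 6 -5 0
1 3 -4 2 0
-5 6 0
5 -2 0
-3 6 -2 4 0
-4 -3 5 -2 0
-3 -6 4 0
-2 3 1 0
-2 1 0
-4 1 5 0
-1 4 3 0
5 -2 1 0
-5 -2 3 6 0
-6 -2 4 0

6

There are 2^6 = 64 truth assignments over (x1, x2, x3, x4, x5, x6).
Split on x5. With x5 = True, the clauses containing x5 are satisfied and ¬x5 drops from the rest; 3 of the 2^5 = 32 assignments to the other variables satisfy what remains.
With x5 = False, by the same count on the reduced clause set, 3 assignments work.
Total: 3 + 3 = 6.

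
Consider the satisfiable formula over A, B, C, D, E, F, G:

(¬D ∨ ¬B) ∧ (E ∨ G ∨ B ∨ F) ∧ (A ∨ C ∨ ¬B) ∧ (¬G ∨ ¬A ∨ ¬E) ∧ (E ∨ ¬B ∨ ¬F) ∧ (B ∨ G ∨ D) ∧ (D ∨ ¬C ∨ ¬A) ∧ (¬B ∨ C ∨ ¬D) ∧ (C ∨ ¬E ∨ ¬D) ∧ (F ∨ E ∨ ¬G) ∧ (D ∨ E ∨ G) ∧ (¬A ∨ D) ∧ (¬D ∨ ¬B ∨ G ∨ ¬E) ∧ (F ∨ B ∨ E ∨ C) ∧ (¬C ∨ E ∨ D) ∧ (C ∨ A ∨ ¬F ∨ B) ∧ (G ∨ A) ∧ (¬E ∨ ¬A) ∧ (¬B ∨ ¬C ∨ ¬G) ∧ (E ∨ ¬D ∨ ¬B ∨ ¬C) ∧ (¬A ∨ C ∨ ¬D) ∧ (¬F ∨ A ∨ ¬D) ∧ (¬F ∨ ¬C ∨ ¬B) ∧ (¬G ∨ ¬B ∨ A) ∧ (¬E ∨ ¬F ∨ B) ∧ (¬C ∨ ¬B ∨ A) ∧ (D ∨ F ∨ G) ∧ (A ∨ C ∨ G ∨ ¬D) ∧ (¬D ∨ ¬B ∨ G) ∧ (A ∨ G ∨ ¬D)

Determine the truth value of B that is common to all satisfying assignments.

False

Suppose B = True.
Unit clause (¬D) forces D = False.
Unit clause (¬A) forces A = False.
Unit clause (C) forces C = True.
That conflicts with the unit clause (¬C).
So every satisfying assignment has B = False.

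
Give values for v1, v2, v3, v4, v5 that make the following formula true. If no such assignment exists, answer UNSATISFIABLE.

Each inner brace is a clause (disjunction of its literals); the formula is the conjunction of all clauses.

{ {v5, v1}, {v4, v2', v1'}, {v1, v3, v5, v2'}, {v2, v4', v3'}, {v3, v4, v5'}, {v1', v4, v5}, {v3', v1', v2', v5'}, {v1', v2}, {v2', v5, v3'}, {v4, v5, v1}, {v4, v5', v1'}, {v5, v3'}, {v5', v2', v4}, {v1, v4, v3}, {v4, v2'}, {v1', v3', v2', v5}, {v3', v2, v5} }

v1 ↦ 0; v2 ↦ 1; v3 ↦ 0; v4 ↦ 1; v5 ↦ 1

Suppose v5 = 1.
Suppose v3 = 0.
From the singleton clause (v4), v4 = 1.
Suppose v1 = 0.
Every clause is now satisfied; v2 is unconstrained.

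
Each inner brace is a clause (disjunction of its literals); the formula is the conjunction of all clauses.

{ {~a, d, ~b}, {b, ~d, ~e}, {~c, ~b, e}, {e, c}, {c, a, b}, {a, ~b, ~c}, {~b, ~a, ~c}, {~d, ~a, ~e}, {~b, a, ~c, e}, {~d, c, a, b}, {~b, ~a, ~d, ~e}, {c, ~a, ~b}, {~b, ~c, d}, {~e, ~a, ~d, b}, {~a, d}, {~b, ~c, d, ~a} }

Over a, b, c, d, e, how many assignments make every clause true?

There are 2^5 = 32 truth assignments over (a, b, c, d, e).
Split on b. With b = 1, the clauses containing b are satisfied and ~b drops from the rest; 2 of the 2^4 = 16 assignments to the other variables satisfy what remains.
With b = 0, by the same count on the reduced clause set, 4 assignments work.
Total: 2 + 4 = 6.

6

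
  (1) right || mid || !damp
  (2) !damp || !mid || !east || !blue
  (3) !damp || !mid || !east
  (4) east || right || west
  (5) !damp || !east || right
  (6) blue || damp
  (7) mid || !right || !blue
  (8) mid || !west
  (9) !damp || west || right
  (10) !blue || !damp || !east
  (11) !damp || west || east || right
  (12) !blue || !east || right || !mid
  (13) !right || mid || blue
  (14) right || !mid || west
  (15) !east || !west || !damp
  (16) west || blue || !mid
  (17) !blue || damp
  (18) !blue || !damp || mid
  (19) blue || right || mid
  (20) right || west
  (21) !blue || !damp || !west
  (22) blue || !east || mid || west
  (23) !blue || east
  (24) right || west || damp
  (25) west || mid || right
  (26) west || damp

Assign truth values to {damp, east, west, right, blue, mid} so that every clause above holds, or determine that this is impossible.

Suppose blue = false.
From the singleton clause (damp), damp = true.
Suppose right = false.
From the singleton clause (mid), mid = true.
From the singleton clause (!east), east = false.
From the singleton clause (west), west = true.
All clauses are satisfied.

damp=true, east=false, west=true, right=false, blue=false, mid=true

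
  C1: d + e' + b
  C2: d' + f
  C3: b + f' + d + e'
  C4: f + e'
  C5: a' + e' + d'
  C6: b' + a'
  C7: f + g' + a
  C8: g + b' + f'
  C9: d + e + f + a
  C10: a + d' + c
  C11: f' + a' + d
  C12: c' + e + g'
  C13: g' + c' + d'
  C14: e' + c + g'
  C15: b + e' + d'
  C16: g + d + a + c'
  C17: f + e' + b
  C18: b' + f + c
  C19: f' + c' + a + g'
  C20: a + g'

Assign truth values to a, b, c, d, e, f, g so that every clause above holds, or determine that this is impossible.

Branch on d: set d = 0.
Branch on e: set e = 0.
Branch on b: set b = 0.
Branch on f: set f = 0.
The clause (a) is unit, so a = 1.
Branch on c: set c = 1.
The clause (g') is unit, so g = 0.
This assignment satisfies each clause.

a: 1; b: 0; c: 1; d: 0; e: 0; f: 0; g: 0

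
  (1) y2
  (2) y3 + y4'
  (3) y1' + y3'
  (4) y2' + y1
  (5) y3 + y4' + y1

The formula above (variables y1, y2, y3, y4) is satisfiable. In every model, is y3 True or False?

Suppose y3 = 1.
From the singleton clause (y2), y2 = 1.
From the singleton clause (y1'), y1 = 0.
But (y1) is also a unit clause — contradiction.
So every satisfying assignment has y3 = False.

False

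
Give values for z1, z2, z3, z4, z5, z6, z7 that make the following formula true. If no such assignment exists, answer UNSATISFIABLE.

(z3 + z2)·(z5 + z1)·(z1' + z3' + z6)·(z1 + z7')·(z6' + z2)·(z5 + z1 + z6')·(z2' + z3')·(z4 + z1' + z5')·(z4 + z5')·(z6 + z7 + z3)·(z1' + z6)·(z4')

The clause (z4') is unit, so z4 = 0.
The clause (z5') is unit, so z5 = 0.
The clause (z1) is unit, so z1 = 1.
The clause (z6) is unit, so z6 = 1.
The clause (z2) is unit, so z2 = 1.
The clause (z3') is unit, so z3 = 0.
All clauses hold; z7 can take either value.

z1: 1; z2: 1; z3: 0; z4: 0; z5: 0; z6: 1; z7: 0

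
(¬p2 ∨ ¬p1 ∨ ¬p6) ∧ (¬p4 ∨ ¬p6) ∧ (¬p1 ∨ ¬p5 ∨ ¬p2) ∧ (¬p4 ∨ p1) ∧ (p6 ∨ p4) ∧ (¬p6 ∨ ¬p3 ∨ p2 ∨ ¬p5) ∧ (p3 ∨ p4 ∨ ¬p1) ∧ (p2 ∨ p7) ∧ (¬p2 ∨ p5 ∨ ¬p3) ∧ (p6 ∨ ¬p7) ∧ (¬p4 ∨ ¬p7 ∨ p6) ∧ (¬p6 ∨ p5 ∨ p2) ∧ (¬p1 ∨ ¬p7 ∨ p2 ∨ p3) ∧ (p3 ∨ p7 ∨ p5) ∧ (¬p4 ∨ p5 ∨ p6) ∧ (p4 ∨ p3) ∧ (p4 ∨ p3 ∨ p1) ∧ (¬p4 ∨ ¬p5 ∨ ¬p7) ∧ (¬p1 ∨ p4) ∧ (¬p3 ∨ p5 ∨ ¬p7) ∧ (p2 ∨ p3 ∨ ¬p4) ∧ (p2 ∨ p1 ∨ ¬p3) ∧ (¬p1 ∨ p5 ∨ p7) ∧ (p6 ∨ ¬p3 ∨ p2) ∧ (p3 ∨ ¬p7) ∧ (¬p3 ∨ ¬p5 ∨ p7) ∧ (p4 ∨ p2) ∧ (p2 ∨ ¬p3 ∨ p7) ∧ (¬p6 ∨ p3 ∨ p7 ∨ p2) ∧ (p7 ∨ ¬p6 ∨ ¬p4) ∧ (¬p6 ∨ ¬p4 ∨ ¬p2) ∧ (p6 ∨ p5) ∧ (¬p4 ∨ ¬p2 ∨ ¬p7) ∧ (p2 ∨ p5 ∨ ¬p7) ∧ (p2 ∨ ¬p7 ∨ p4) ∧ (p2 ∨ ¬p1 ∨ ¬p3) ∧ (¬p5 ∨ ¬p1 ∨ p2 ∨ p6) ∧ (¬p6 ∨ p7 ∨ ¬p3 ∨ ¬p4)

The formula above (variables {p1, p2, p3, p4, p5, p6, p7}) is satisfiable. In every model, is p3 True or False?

Suppose p3 = False.
(p4) alone gives p4 = True.
(¬p6) alone gives p6 = False.
(p1) alone gives p1 = True.
(¬p7) alone gives p7 = False.
(p2) alone gives p2 = True.
(¬p5) alone gives p5 = False.
Now (p5) is unsatisfied and unit — conflict.
So every satisfying assignment has p3 = True.

True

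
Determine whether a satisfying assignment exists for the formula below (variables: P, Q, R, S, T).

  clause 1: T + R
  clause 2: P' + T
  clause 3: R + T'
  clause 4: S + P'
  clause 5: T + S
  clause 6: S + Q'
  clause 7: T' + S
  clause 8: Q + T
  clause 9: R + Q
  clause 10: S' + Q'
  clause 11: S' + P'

Try T = 1.
(R) alone gives R = 1.
(S) alone gives S = 1.
(Q') alone gives Q = 0.
(P') alone gives P = 0.
Every clause now holds.
A satisfying assignment: P=0, Q=0, R=1, S=1, T=1.

Satisfiable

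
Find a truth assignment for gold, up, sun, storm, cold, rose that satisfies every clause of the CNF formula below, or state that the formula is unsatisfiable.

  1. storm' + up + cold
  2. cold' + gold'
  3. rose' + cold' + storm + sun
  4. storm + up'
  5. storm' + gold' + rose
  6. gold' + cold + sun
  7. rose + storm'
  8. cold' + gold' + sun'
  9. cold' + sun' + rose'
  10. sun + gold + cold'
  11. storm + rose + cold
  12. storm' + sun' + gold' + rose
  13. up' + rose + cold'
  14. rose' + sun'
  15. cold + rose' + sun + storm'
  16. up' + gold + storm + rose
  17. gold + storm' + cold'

gold ↦ 0,  up ↦ 0,  sun ↦ 0,  storm ↦ 0,  cold ↦ 0,  rose ↦ 1

Branch on cold: set cold = 0.
Branch on storm: set storm = 0.
Unit clause (up') forces up = 0.
Unit clause (rose) forces rose = 1.
Unit clause (sun') forces sun = 0.
Unit clause (gold') forces gold = 0.
Every clause now holds.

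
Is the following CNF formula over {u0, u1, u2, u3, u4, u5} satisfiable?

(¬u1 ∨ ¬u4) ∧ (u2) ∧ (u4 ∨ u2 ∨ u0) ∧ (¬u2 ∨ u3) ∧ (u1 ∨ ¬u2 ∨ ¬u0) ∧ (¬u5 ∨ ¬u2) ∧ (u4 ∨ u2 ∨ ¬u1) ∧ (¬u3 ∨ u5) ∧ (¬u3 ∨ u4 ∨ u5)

No, unsatisfiable

From the singleton clause (u2), u2 = True.
From the singleton clause (u3), u3 = True.
From the singleton clause (¬u5), u5 = False.
But (u5) is also a unit clause — contradiction.
No assignment satisfies every clause.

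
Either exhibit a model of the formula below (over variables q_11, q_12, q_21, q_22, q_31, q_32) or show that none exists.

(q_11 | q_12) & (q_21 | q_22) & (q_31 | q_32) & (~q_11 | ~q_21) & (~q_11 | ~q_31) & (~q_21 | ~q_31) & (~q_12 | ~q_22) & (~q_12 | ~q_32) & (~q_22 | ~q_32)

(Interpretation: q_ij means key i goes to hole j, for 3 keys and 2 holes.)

Branch on q_11: set q_11 = 1.
The clause (~q_21) is unit, so q_21 = 0.
The clause (q_22) is unit, so q_22 = 1.
The clause (~q_31) is unit, so q_31 = 0.
The clause (q_32) is unit, so q_32 = 1.
But (~q_32) is also a unit clause — contradiction.
So q_11 must be the other value — set q_11 = 0.
The clause (q_12) is unit, so q_12 = 1.
The clause (~q_22) is unit, so q_22 = 0.
The clause (q_21) is unit, so q_21 = 1.
The clause (~q_31) is unit, so q_31 = 0.
The clause (q_32) is unit, so q_32 = 1.
But (~q_32) is also a unit clause — contradiction.
Both values of q_11 lead to a conflict.

UNSATISFIABLE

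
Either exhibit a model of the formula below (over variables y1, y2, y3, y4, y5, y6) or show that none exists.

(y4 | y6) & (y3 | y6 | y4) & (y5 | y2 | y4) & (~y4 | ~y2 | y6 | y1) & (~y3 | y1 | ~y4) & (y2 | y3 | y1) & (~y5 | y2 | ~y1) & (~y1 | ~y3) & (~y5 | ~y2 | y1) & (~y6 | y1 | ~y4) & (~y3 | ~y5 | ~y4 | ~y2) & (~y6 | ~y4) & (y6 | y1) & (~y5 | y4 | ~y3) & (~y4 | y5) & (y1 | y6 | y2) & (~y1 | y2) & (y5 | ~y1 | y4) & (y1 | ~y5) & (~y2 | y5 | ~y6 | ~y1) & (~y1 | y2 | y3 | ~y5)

Case y4 = 0:
From the singleton clause (y6), y6 = 1.
Case y5 = 0:
From the singleton clause (y2), y2 = 1.
From the singleton clause (~y1), y1 = 0.
Every clause is now satisfied; y3 is unconstrained.

y1 ↦ 0,  y2 ↦ 1,  y3 ↦ 0,  y4 ↦ 0,  y5 ↦ 0,  y6 ↦ 1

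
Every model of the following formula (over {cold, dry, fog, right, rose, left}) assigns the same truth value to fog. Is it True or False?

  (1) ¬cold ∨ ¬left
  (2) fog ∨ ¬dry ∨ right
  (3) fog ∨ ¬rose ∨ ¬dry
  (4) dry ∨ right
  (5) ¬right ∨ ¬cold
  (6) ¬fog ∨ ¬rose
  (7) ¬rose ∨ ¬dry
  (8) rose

False

Suppose fog = True.
From the singleton clause (¬rose), rose = False.
But (rose) is also a unit clause — contradiction.
So every satisfying assignment has fog = False.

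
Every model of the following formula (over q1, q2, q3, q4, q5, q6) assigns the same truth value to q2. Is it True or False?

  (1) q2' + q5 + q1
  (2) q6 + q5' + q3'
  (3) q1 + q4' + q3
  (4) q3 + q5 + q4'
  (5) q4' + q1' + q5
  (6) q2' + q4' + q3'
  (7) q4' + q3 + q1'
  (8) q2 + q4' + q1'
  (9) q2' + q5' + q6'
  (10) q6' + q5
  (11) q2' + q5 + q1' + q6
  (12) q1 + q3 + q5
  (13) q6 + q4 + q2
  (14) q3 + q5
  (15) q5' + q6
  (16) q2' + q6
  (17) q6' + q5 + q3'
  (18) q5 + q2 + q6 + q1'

False

Suppose q2 = 1.
From the singleton clause (q6), q6 = 1.
From the singleton clause (q5'), q5 = 0.
That conflicts with the unit clause (q5).
So every satisfying assignment has q2 = False.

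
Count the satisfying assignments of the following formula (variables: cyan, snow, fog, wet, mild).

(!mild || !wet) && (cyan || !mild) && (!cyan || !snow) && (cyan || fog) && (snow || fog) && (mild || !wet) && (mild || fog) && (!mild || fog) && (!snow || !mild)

There are 2^5 = 32 truth assignments over (cyan, snow, fog, wet, mild).
Split on fog. With fog = true, the clauses containing fog are satisfied and !fog drops from the rest; 4 of the 2^4 = 16 assignments to the other variables satisfy what remains.
With fog = false, by the same count on the reduced clause set, 0 assignments work.
(One model: cyan=F, snow=F, fog=T, wet=F, mild=F.)
Total: 4 + 0 = 4.

4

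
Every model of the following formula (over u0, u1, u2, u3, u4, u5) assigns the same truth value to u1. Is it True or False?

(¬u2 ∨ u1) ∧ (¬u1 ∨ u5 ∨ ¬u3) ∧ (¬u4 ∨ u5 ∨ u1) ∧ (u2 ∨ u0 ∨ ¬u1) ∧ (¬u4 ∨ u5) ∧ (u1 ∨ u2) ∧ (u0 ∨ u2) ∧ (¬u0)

True

Suppose u1 = False.
(¬u2) alone gives u2 = False.
But (u2) is also a unit clause — contradiction.
So every satisfying assignment has u1 = True.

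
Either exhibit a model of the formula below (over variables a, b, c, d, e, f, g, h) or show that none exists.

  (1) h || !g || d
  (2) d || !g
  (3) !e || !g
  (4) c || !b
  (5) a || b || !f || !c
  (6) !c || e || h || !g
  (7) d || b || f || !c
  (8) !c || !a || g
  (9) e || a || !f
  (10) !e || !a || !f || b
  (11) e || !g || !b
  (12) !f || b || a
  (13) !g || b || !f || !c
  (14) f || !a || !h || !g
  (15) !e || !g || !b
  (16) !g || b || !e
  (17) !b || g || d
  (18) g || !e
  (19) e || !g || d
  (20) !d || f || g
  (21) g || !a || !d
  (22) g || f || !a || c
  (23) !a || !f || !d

Try d = false.
From the singleton clause (!g), g = false.
From the singleton clause (!b), b = false.
From the singleton clause (!e), e = false.
Try f = false.
From the singleton clause (!c), c = false.
From the singleton clause (!a), a = false.
All clauses hold; h can take either value.

a=false; b=false; c=false; d=false; e=false; f=false; g=false; h=false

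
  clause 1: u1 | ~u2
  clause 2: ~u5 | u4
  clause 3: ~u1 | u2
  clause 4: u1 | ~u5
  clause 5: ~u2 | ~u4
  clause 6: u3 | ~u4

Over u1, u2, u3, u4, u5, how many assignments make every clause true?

There are 2^5 = 32 truth assignments over (u1, u2, u3, u4, u5).
Split on u2. With u2 = 1, the clauses containing u2 are satisfied and ~u2 drops from the rest; 2 of the 2^4 = 16 assignments to the other variables satisfy what remains.
With u2 = 0, by the same count on the reduced clause set, 3 assignments work.
Total: 2 + 3 = 5.

5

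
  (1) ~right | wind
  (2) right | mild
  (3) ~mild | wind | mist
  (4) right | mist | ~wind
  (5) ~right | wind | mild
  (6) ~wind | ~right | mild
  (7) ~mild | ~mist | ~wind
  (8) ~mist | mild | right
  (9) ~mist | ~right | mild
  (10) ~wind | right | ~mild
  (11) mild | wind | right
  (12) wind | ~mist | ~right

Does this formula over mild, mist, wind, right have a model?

Yes

Branch on right: set right = 1.
The clause (wind) is unit, so wind = 1.
The clause (mild) is unit, so mild = 1.
The clause (~mist) is unit, so mist = 0.
This assignment satisfies each clause.
A satisfying assignment: mild=1, mist=0, wind=1, right=1.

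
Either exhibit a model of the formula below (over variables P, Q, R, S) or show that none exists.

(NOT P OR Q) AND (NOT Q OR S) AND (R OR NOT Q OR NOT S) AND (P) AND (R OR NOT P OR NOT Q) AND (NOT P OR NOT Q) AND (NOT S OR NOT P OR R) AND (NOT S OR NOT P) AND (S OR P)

Unit clause (P) forces P = true.
Unit clause (Q) forces Q = true.
That conflicts with the unit clause (NOT Q).

UNSATISFIABLE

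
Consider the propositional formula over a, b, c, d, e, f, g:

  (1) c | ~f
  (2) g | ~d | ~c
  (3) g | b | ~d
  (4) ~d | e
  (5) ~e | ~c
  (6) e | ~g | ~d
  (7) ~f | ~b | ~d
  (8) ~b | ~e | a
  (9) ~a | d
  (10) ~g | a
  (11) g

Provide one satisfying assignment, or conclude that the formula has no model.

From the singleton clause (g), g = 1.
From the singleton clause (a), a = 1.
From the singleton clause (d), d = 1.
From the singleton clause (e), e = 1.
From the singleton clause (~c), c = 0.
From the singleton clause (~f), f = 0.
No clause remains; b is free.

a ↦ 1, b ↦ 1, c ↦ 0, d ↦ 1, e ↦ 1, f ↦ 0, g ↦ 1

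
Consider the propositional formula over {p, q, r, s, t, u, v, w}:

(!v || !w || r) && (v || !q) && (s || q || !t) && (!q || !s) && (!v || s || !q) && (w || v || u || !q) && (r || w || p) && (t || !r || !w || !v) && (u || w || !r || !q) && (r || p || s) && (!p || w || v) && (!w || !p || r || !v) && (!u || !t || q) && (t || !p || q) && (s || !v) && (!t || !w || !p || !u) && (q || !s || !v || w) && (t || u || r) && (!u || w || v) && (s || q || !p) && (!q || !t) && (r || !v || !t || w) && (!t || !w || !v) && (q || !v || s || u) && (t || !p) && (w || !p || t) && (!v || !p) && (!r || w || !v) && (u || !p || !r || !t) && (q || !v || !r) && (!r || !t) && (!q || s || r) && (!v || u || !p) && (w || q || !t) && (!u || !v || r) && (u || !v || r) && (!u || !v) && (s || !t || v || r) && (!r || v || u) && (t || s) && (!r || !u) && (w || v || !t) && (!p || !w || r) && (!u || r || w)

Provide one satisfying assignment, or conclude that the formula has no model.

p ↦ false, q ↦ false, r ↦ false, s ↦ true, t ↦ true, u ↦ false, v ↦ false, w ↦ true

Branch on v: set v = false.
The clause (!q) is unit, so q = false.
Branch on s: set s = true.
Branch on p: set p = false.
Branch on r: set r = false.
The clause (w) is unit, so w = true.
Branch on u: set u = false.
The clause (t) is unit, so t = true.
This assignment satisfies each clause.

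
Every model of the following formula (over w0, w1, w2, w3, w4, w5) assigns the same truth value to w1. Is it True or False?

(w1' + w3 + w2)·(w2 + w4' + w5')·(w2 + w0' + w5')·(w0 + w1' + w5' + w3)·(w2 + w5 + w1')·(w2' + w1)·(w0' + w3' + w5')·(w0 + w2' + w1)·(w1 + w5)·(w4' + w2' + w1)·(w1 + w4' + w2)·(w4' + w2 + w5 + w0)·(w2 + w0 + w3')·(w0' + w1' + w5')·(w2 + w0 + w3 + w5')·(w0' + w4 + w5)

True

Suppose w1 = 0.
(w2') alone gives w2 = 0.
(w5) alone gives w5 = 1.
(w4') alone gives w4 = 0.
(w0') alone gives w0 = 0.
(w3') alone gives w3 = 0.
But (w3) is also a unit clause — contradiction.
So every satisfying assignment has w1 = True.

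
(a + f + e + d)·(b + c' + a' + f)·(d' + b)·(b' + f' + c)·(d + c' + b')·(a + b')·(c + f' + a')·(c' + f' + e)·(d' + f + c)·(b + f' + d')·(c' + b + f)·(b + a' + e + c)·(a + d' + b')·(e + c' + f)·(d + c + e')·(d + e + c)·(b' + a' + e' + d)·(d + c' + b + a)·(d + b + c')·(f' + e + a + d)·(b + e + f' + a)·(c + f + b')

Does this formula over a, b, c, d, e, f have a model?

Satisfiable

Branch on d: set d = 1.
From the singleton clause (b), b = 1.
From the singleton clause (a), a = 1.
Branch on f: set f = 1.
From the singleton clause (c), c = 1.
From the singleton clause (e), e = 1.
This assignment satisfies each clause.
A satisfying assignment: a: 1,  b: 1,  c: 1,  d: 1,  e: 1,  f: 1.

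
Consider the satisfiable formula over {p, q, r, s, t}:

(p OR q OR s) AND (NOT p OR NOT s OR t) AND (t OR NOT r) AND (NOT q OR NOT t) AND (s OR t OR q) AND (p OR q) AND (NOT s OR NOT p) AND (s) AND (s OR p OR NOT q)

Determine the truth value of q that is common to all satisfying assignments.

Suppose q = false.
The clause (p) is unit, so p = true.
The clause (NOT s) is unit, so s = false.
That conflicts with the unit clause (s).
So every satisfying assignment has q = True.

True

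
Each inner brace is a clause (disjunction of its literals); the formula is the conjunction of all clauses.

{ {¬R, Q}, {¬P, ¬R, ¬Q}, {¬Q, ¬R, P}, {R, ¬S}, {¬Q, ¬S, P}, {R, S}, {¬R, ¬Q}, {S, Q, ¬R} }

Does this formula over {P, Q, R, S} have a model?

Unsatisfiable

Suppose R = False.
From the singleton clause (¬S), S = False.
That conflicts with the unit clause (S).
That branch fails; take R = True instead.
From the singleton clause (Q), Q = True.
That conflicts with the unit clause (¬Q).
Either choice for R ends in contradiction.
No assignment satisfies every clause.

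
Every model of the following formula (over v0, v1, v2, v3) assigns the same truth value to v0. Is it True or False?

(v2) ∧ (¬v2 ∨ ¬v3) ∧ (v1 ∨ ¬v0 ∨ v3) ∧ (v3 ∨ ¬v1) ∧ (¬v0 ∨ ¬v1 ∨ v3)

Suppose v0 = True.
(v2) alone gives v2 = True.
(¬v3) alone gives v3 = False.
(v1) alone gives v1 = True.
But (¬v1) is also a unit clause — contradiction.
So every satisfying assignment has v0 = False.

False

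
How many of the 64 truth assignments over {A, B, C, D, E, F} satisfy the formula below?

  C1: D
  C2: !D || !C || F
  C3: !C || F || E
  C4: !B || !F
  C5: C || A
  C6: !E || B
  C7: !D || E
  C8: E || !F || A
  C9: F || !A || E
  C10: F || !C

1

There are 2^6 = 64 truth assignments over (A, B, C, D, E, F).
Split on A. With A = true, the clauses containing A are satisfied and !A drops from the rest; 1 of the 2^5 = 32 assignments to the other variables satisfy what remains.
With A = false, by the same count on the reduced clause set, 0 assignments work.
(One model: A=T, B=T, C=F, D=T, E=T, F=F.)
Total: 1 + 0 = 1.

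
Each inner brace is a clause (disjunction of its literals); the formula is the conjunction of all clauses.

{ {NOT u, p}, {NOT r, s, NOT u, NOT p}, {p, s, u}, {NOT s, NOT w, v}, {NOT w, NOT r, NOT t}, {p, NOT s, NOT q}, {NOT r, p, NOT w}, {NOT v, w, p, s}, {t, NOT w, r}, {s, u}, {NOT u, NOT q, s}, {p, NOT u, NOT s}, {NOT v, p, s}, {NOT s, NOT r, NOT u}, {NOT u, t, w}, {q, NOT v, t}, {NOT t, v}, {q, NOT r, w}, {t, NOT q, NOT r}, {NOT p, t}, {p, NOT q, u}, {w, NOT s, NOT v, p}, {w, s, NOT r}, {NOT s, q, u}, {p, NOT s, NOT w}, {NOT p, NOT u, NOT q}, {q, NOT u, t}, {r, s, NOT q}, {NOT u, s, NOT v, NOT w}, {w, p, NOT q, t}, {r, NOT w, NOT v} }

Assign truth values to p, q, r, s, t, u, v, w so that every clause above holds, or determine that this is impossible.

p: true; q: true; r: false; s: true; t: true; u: false; v: true; w: false

Branch on u: set u = false.
The clause (s) is unit, so s = true.
The clause (q) is unit, so q = true.
The clause (p) is unit, so p = true.
The clause (t) is unit, so t = true.
The clause (v) is unit, so v = true.
Branch on w: set w = false.
All clauses hold; r can take either value.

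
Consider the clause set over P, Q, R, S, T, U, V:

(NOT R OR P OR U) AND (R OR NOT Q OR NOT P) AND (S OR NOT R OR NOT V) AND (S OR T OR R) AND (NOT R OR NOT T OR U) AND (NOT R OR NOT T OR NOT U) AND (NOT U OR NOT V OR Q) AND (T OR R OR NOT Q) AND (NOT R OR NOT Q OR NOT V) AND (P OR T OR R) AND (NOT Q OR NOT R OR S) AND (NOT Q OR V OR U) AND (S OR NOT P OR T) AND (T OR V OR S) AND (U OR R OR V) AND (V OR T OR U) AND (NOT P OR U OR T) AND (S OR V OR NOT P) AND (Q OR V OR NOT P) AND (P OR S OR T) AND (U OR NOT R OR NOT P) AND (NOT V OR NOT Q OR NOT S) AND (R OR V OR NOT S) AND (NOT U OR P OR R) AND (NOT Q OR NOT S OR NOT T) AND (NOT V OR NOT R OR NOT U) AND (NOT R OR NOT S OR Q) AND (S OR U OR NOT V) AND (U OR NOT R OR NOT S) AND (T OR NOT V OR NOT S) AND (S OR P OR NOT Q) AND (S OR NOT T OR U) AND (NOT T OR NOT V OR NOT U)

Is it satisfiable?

Satisfiable

Suppose R = true.
Suppose P = false.
Unit clause (U) forces U = true.
Unit clause (NOT T) forces T = false.
Unit clause (S) forces S = true.
Unit clause (NOT V) forces V = false.
Unit clause (Q) forces Q = true.
This assignment satisfies each clause.
A satisfying assignment: P: false, Q: true, R: true, S: true, T: false, U: true, V: false.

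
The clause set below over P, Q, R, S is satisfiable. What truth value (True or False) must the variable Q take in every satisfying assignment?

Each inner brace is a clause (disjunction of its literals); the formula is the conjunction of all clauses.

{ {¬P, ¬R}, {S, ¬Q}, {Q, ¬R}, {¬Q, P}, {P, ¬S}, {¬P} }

Suppose Q = True.
The clause (S) is unit, so S = True.
The clause (P) is unit, so P = True.
Now (¬P) is unsatisfied and unit — conflict.
So every satisfying assignment has Q = False.

False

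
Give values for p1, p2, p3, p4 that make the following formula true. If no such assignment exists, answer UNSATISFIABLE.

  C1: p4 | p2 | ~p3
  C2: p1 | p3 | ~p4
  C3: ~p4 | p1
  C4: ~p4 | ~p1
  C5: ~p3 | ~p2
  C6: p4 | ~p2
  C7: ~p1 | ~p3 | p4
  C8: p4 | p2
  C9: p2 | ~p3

Branch on p4: set p4 = 0.
From the singleton clause (~p2), p2 = 0.
But (p2) is also a unit clause — contradiction.
Undo p4 and try p4 = 1.
From the singleton clause (p1), p1 = 1.
But (~p1) is also a unit clause — contradiction.
Neither p4 = 1 nor p4 = 0 works.

UNSATISFIABLE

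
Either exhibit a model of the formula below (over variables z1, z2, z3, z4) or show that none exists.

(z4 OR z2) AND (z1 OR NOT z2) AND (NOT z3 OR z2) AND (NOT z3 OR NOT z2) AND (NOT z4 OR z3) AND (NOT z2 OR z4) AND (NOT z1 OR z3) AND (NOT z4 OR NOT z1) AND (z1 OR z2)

UNSATISFIABLE

Suppose z4 = true.
The clause (z3) is unit, so z3 = true.
The clause (z2) is unit, so z2 = true.
But (NOT z2) is also a unit clause — contradiction.
So z4 must be the other value — set z4 = false.
The clause (z2) is unit, so z2 = true.
But (NOT z2) is also a unit clause — contradiction.
Either choice for z4 ends in contradiction.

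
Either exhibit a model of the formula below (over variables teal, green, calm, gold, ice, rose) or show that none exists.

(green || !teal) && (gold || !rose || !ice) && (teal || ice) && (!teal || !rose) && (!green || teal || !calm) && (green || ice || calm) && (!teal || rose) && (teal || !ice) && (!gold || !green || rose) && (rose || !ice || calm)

UNSATISFIABLE

Suppose green = true.
Suppose teal = true.
Unit clause (!rose) forces rose = false.
Now (rose) is unsatisfied and unit — conflict.
That branch fails; take teal = false instead.
Unit clause (ice) forces ice = true.
Now (!ice) is unsatisfied and unit — conflict.
Both values of teal lead to a conflict.
That branch fails; take green = false instead.
Unit clause (!teal) forces teal = false.
Unit clause (ice) forces ice = true.
Now (!ice) is unsatisfied and unit — conflict.
Both values of green lead to a conflict.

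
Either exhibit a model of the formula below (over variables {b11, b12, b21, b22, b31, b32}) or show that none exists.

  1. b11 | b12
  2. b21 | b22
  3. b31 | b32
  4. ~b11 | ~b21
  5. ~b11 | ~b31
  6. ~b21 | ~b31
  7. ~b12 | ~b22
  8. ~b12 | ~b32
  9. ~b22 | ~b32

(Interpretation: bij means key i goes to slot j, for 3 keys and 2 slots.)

UNSATISFIABLE

Branch on b11: set b11 = 1.
From the singleton clause (~b21), b21 = 0.
From the singleton clause (b22), b22 = 1.
From the singleton clause (~b31), b31 = 0.
From the singleton clause (b32), b32 = 1.
That conflicts with the unit clause (~b32).
So b11 must be the other value — set b11 = 0.
From the singleton clause (b12), b12 = 1.
From the singleton clause (~b22), b22 = 0.
From the singleton clause (b21), b21 = 1.
From the singleton clause (~b31), b31 = 0.
From the singleton clause (b32), b32 = 1.
That conflicts with the unit clause (~b32).
Either choice for b11 ends in contradiction.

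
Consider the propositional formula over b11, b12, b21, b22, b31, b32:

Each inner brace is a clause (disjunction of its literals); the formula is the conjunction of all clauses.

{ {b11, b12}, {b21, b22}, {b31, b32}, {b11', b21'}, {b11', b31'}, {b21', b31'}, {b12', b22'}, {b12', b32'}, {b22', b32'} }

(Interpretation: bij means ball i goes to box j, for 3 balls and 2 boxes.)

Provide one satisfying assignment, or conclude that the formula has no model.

Case b11 = 1:
The clause (b21') is unit, so b21 = 0.
The clause (b22) is unit, so b22 = 1.
The clause (b31') is unit, so b31 = 0.
The clause (b32) is unit, so b32 = 1.
Now (b32') is unsatisfied and unit — conflict.
That branch fails; take b11 = 0 instead.
The clause (b12) is unit, so b12 = 1.
The clause (b22') is unit, so b22 = 0.
The clause (b21) is unit, so b21 = 1.
The clause (b31') is unit, so b31 = 0.
The clause (b32) is unit, so b32 = 1.
Now (b32') is unsatisfied and unit — conflict.
Either choice for b11 ends in contradiction.

UNSATISFIABLE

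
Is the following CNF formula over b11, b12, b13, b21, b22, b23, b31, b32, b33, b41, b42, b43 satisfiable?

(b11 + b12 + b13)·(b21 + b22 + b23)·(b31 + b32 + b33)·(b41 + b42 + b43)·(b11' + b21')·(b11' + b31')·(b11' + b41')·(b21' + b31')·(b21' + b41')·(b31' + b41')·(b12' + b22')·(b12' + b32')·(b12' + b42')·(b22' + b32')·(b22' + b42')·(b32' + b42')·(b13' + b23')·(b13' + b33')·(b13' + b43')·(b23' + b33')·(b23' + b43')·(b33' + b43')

Suppose b11 = 0.
Suppose b12 = 1.
Unit clause (b22') forces b22 = 0.
Unit clause (b32') forces b32 = 0.
Unit clause (b42') forces b42 = 0.
Suppose b21 = 1.
Unit clause (b31') forces b31 = 0.
Unit clause (b33) forces b33 = 1.
Unit clause (b41') forces b41 = 0.
Unit clause (b43) forces b43 = 1.
That conflicts with the unit clause (b43').
That branch fails; take b21 = 0 instead.
Unit clause (b23) forces b23 = 1.
Unit clause (b13') forces b13 = 0.
Unit clause (b33') forces b33 = 0.
Unit clause (b31) forces b31 = 1.
Unit clause (b41') forces b41 = 0.
Unit clause (b43) forces b43 = 1.
That conflicts with the unit clause (b43').
Either choice for b21 ends in contradiction.
That branch fails; take b12 = 0 instead.
Unit clause (b13) forces b13 = 1.
Unit clause (b23') forces b23 = 0.
Unit clause (b33') forces b33 = 0.
Unit clause (b43') forces b43 = 0.
Suppose b21 = 1.
Unit clause (b31') forces b31 = 0.
Unit clause (b32) forces b32 = 1.
Unit clause (b41') forces b41 = 0.
Unit clause (b42) forces b42 = 1.
That conflicts with the unit clause (b42').
That branch fails; take b21 = 0 instead.
Unit clause (b22) forces b22 = 1.
Unit clause (b32') forces b32 = 0.
Unit clause (b31) forces b31 = 1.
Unit clause (b41') forces b41 = 0.
Unit clause (b42) forces b42 = 1.
That conflicts with the unit clause (b42').
Either choice for b21 ends in contradiction.
Either choice for b12 ends in contradiction.
That branch fails; take b11 = 1 instead.
Unit clause (b21') forces b21 = 0.
Unit clause (b31') forces b31 = 0.
Unit clause (b41') forces b41 = 0.
Suppose b22 = 1.
Unit clause (b12') forces b12 = 0.
Unit clause (b32') forces b32 = 0.
Unit clause (b33) forces b33 = 1.
Unit clause (b42') forces b42 = 0.
Unit clause (b43) forces b43 = 1.
That conflicts with the unit clause (b43').
That branch fails; take b22 = 0 instead.
Unit clause (b23) forces b23 = 1.
Unit clause (b13') forces b13 = 0.
Unit clause (b33') forces b33 = 0.
Unit clause (b32) forces b32 = 1.
Unit clause (b12') forces b12 = 0.
Unit clause (b42') forces b42 = 0.
Unit clause (b43) forces b43 = 1.
That conflicts with the unit clause (b43').
Either choice for b22 ends in contradiction.
Either choice for b11 ends in contradiction.
No assignment satisfies every clause.

No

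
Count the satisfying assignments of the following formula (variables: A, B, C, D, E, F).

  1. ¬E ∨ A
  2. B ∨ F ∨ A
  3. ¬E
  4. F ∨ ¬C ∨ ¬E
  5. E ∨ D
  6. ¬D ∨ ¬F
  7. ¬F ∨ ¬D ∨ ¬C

There are 2^6 = 64 truth assignments over (A, B, C, D, E, F).
Split on A. With A = True, the clauses containing A are satisfied and ¬A drops from the rest; 4 of the 2^5 = 32 assignments to the other variables satisfy what remains.
With A = False, by the same count on the reduced clause set, 2 assignments work.
(One model: A=F, B=T, C=F, D=T, E=F, F=F.)
Total: 4 + 2 = 6.

6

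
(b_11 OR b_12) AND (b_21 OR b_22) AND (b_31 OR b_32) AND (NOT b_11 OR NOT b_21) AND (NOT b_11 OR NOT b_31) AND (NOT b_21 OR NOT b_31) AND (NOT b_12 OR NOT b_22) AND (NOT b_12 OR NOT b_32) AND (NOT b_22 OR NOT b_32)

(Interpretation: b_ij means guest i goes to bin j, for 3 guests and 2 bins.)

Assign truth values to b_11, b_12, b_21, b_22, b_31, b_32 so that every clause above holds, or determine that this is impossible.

Try b_11 = true.
Unit clause (NOT b_21) forces b_21 = false.
Unit clause (b_22) forces b_22 = true.
Unit clause (NOT b_31) forces b_31 = false.
Unit clause (b_32) forces b_32 = true.
But (NOT b_32) is also a unit clause — contradiction.
Backtrack on b_11: now try b_11 = false.
Unit clause (b_12) forces b_12 = true.
Unit clause (NOT b_22) forces b_22 = false.
Unit clause (b_21) forces b_21 = true.
Unit clause (NOT b_31) forces b_31 = false.
Unit clause (b_32) forces b_32 = true.
But (NOT b_32) is also a unit clause — contradiction.
Neither b_11 = true nor b_11 = false works.

UNSATISFIABLE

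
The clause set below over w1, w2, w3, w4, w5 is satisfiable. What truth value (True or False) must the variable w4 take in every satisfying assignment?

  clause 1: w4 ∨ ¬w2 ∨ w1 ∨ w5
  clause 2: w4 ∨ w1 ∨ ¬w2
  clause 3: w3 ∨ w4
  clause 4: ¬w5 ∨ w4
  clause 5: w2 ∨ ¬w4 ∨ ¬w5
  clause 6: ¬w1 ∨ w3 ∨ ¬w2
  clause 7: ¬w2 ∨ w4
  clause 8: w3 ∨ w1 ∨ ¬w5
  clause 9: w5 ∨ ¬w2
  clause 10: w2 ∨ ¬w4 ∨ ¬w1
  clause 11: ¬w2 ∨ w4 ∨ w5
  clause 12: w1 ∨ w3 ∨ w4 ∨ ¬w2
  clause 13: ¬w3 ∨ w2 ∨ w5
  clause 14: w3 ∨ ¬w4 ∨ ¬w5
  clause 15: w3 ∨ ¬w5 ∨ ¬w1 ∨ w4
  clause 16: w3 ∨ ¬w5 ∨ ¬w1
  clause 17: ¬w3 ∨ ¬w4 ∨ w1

True

Suppose w4 = False.
The clause (w3) is unit, so w3 = True.
The clause (¬w5) is unit, so w5 = False.
The clause (¬w2) is unit, so w2 = False.
But (w2) is also a unit clause — contradiction.
So every satisfying assignment has w4 = True.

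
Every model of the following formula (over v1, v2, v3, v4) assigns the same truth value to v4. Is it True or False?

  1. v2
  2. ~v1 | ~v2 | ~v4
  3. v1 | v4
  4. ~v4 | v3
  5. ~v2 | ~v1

True

Suppose v4 = 0.
The clause (v2) is unit, so v2 = 1.
The clause (v1) is unit, so v1 = 1.
Now (~v1) is unsatisfied and unit — conflict.
So every satisfying assignment has v4 = True.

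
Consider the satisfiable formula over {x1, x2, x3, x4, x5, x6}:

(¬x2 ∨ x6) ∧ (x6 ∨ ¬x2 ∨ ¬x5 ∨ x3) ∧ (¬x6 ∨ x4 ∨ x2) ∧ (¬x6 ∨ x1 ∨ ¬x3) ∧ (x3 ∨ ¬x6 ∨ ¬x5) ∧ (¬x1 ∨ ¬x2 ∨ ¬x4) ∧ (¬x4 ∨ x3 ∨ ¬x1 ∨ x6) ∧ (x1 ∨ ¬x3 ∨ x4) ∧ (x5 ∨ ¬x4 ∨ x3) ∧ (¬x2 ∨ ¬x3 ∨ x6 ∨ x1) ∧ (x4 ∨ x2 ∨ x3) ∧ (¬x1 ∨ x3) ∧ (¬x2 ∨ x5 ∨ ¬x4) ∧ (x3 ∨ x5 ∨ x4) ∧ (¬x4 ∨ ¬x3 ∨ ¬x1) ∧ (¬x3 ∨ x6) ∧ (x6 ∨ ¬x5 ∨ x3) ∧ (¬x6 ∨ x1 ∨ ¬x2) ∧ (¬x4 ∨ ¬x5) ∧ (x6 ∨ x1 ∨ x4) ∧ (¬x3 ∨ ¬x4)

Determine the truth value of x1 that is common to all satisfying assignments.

Suppose x1 = False.
Suppose x2 = False.
Suppose x6 = False.
From the singleton clause (¬x3), x3 = False.
From the singleton clause (x4), x4 = True.
From the singleton clause (x5), x5 = True.
But (¬x5) is also a unit clause — contradiction.
Backtrack on x6: now try x6 = True.
From the singleton clause (x4), x4 = True.
From the singleton clause (¬x3), x3 = False.
From the singleton clause (¬x5), x5 = False.
But (x5) is also a unit clause — contradiction.
Both values of x6 lead to a conflict.
Backtrack on x2: now try x2 = True.
From the singleton clause (x6), x6 = True.
But (¬x6) is also a unit clause — contradiction.
Both values of x2 lead to a conflict.
So every satisfying assignment has x1 = True.

True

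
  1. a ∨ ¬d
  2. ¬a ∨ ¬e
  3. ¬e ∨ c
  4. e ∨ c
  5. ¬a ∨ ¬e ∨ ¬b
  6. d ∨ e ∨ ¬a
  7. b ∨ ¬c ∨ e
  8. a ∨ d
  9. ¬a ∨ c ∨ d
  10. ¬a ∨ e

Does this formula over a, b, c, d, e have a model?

Branch on a: set a = True.
From the singleton clause (¬e), e = False.
That conflicts with the unit clause (e).
That branch fails; take a = False instead.
From the singleton clause (¬d), d = False.
That conflicts with the unit clause (d).
Neither a = True nor a = False works.
No assignment satisfies every clause.

No, unsatisfiable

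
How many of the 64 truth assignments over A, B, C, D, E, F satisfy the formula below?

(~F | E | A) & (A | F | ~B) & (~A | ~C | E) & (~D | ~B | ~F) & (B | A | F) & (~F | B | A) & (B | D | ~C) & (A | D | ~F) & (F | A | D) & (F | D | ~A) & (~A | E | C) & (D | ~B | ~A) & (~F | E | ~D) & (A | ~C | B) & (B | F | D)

There are 2^6 = 64 truth assignments over (A, B, C, D, E, F).
Split on B. With B = 1, the clauses containing B are satisfied and ~B drops from the rest; 2 of the 2^5 = 32 assignments to the other variables satisfy what remains.
With B = 0, by the same count on the reduced clause set, 5 assignments work.
Total: 2 + 5 = 7.

7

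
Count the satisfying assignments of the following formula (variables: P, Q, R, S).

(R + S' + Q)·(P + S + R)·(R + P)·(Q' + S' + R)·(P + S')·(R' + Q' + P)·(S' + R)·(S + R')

There are 2^4 = 16 truth assignments over (P, Q, R, S).
Check each against the 8 clauses (columns in the order P, Q, R, S):
  F F F F  ✗ fails (P + S + R)
  F F F T  ✗ fails (R + S' + Q)
  F F T F  ✗ fails (S + R')
  F F T T  ✗ fails (P + S')
  F T F F  ✗ fails (P + S + R)
  F T F T  ✗ fails (R + P)
  F T T F  ✗ fails (R' + Q' + P)
  F T T T  ✗ fails (P + S')
  T F F F  ✓ satisfies all
  T F F T  ✗ fails (R + S' + Q)
  T F T F  ✗ fails (S + R')
  T F T T  ✓ satisfies all
  T T F F  ✓ satisfies all
  T T F T  ✗ fails (Q' + S' + R)
  T T T F  ✗ fails (S + R')
  T T T T  ✓ satisfies all
4 of the 16 rows are models.

4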